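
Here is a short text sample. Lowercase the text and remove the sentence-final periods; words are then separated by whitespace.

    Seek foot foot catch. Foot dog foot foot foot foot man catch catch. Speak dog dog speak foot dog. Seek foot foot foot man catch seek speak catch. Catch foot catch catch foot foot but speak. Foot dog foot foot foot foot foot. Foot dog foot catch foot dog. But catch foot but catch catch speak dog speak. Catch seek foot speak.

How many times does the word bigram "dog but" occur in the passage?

1

Scanning the 61 overlapping bigram windows for "dog but":
  position 49–50: dog but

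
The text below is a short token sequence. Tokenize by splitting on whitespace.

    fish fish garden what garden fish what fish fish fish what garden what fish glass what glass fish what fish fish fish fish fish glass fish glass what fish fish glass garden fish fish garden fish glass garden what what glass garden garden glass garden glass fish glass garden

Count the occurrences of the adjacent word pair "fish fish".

9

Scanning the 48 overlapping bigram windows for "fish fish":
  position 1–2: fish fish
  position 8–9: fish fish
  position 9–10: fish fish
  position 20–21: fish fish
  position 21–22: fish fish
  position 22–23: fish fish
  position 23–24: fish fish
  position 29–30: fish fish
  position 33–34: fish fish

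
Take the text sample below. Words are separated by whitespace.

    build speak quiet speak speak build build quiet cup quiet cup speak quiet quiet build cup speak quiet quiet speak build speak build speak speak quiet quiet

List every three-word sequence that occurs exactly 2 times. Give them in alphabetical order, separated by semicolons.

cup speak quiet; speak build speak

Trigram counts meeting the condition (exactly 2 times):
  cup speak quiet: 2
  speak build speak: 2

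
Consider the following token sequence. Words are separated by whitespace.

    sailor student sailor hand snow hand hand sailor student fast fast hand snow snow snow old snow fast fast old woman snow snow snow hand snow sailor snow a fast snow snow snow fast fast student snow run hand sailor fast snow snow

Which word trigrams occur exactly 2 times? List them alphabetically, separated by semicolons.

Trigram counts meeting the condition (exactly 2 times):
  fast snow snow: 2
  snow fast fast: 2

fast snow snow; snow fast fast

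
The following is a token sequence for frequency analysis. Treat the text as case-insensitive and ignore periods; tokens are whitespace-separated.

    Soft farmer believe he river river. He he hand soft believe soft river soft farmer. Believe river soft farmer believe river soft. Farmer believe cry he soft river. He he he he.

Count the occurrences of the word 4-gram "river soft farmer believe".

3

Scanning the 29 overlapping 4-gram windows for "river soft farmer believe":
  position 13–16: river soft farmer believe
  position 17–20: river soft farmer believe
  position 21–24: river soft farmer believe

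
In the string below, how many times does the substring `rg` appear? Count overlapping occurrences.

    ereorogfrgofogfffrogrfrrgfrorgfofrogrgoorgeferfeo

5

Sliding a length-2 window over the 49 characters (48 positions):
  position 9–10: rg
  position 24–25: rg
  position 29–30: rg
  position 37–38: rg
  position 41–42: rg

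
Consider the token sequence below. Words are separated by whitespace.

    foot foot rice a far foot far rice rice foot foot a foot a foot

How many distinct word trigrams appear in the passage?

12

15 tokens → 13 trigram windows in total.
Repeated trigrams (each contributes count−1 duplicates):
  foot a foot: 2
1 duplicate windows → 13 − 1 = 12 distinct.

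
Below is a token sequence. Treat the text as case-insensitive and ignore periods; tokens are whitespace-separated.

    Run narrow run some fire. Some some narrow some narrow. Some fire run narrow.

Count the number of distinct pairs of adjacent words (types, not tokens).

14 tokens → 13 bigram windows in total.
Repeated bigrams (each contributes count−1 duplicates):
  narrow some: 2
  run narrow: 2
  some fire: 2
  some narrow: 2
4 duplicate windows → 13 − 4 = 9 distinct.

9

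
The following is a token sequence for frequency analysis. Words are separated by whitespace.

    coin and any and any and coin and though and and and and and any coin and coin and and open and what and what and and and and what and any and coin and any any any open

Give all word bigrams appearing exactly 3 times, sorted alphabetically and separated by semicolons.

and coin; and what; any and; what and

Bigram counts meeting the condition (exactly 3 times):
  and coin: 3
  and what: 3
  any and: 3
  what and: 3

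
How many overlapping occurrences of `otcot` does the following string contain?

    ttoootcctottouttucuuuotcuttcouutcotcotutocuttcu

Sliding a length-5 window over the 47 characters (43 positions):
  position 34–38: otcot

1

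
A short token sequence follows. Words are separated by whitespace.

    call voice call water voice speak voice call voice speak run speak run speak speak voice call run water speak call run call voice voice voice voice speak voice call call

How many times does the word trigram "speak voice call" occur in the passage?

Scanning the 29 overlapping trigram windows for "speak voice call":
  position 6–8: speak voice call
  position 15–17: speak voice call
  position 28–30: speak voice call

3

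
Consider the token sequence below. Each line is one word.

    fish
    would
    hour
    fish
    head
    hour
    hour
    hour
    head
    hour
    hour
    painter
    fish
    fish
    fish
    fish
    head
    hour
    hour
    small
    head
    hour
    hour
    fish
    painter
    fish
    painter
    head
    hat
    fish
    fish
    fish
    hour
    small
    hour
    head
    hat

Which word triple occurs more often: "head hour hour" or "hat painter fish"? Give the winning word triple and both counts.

"head hour hour": 4 occurrences
"hat painter fish": 0 occurrences

"head hour hour" (4 vs 0)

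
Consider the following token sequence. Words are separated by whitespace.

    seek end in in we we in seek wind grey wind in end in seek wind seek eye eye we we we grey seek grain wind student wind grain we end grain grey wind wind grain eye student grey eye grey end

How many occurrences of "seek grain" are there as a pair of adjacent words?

Scanning the 41 overlapping bigram windows for "seek grain":
  position 24–25: seek grain

1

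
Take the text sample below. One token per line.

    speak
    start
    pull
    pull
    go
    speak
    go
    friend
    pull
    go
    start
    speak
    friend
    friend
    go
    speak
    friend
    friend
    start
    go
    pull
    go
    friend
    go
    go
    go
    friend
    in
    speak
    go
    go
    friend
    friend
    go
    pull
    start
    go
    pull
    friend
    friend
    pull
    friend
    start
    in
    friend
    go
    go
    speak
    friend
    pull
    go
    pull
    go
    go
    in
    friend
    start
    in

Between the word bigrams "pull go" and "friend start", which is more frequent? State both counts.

"pull go" (5 vs 3)

"pull go": 5 occurrences
"friend start": 3 occurrences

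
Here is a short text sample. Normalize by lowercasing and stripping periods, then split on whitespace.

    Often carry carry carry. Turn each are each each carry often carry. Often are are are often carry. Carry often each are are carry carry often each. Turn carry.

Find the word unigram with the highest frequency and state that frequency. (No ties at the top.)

"carry", 10 times

Unigram frequencies (highest first):
  carry: 10
  often: 6
  are: 6
  each: 5
  turn: 2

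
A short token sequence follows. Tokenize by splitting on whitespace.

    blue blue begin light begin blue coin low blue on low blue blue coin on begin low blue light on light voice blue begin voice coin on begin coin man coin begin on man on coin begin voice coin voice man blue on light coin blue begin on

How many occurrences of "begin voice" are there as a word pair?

Scanning the 47 overlapping bigram windows for "begin voice":
  position 24–25: begin voice
  position 37–38: begin voice

2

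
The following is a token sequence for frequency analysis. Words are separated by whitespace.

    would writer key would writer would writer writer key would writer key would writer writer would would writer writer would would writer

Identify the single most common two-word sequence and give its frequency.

Bigram frequencies (highest first):
  would writer: 7
  writer key: 3
  key would: 3
  writer would: 3
  writer writer: 3
  would would: 2

"would writer", 7 times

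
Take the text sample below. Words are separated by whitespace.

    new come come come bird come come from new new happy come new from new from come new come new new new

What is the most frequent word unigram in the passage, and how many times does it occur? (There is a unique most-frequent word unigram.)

Unigram frequencies (highest first):
  new: 9
  come: 8
  from: 3
  bird: 1
  happy: 1

"new", 9 times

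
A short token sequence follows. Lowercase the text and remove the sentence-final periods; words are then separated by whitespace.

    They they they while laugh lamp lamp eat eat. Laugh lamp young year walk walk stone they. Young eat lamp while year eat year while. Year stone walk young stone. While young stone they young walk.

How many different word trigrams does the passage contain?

33

36 tokens → 34 trigram windows in total.
Repeated trigrams (each contributes count−1 duplicates):
  stone they young: 2
1 duplicate windows → 34 − 1 = 33 distinct.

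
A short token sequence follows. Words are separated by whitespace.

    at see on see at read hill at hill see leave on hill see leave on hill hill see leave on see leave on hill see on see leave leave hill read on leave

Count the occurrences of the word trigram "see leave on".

Scanning the 32 overlapping trigram windows for "see leave on":
  position 10–12: see leave on
  position 14–16: see leave on
  position 19–21: see leave on
  position 22–24: see leave on

4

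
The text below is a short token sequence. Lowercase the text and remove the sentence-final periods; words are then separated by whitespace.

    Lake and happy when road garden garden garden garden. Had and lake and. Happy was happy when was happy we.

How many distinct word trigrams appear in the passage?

20 tokens → 18 trigram windows in total.
Repeated trigrams (each contributes count−1 duplicates):
  garden garden garden: 2
  lake and happy: 2
2 duplicate windows → 18 − 2 = 16 distinct.

16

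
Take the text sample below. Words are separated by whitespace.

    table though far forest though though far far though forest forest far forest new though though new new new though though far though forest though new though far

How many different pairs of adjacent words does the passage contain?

28 tokens → 27 bigram windows in total.
Repeated bigrams (each contributes count−1 duplicates):
  though far: 4
  new though: 3
  though though: 3
  far forest: 2
  far though: 2
  forest though: 2
  new new: 2
  though forest: 2
  … (1 more repeated)
13 duplicate windows → 27 − 13 = 14 distinct.

14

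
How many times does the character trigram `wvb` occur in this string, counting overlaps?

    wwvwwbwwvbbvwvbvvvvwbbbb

2

Sliding a length-3 window over the 24 characters (22 positions):
  position 8–10: wvb
  position 13–15: wvb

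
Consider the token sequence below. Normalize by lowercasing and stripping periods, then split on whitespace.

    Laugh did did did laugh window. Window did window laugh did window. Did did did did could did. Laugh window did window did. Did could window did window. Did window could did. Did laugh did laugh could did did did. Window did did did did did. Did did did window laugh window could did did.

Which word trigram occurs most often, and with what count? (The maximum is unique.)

"did did did", 10 times

Trigram frequencies (highest first):
  did did did: 10
  window did window: 4
  did window did: 4
  window did did: 3
  could did did: 3
  did did laugh: 2
  … (22 more, each ≤ 2)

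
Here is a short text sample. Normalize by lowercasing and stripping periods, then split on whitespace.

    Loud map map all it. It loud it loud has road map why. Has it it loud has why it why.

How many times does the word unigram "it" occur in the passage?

6

Scanning the 21 tokens for "it":
  position 5: it
  position 6: it
  position 8: it
  position 15: it
  position 16: it
  position 20: it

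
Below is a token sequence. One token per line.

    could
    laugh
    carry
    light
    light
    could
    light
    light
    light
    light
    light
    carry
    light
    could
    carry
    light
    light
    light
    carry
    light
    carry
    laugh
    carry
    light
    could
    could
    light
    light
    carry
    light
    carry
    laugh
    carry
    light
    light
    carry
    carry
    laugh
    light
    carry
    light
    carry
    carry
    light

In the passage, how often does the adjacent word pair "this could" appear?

Scanning the 43 overlapping bigram windows for "this could":
  (none found)

0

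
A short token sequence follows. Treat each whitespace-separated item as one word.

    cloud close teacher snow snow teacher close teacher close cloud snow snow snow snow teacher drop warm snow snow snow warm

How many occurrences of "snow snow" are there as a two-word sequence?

Scanning the 20 overlapping bigram windows for "snow snow":
  position 4–5: snow snow
  position 11–12: snow snow
  position 12–13: snow snow
  position 13–14: snow snow
  position 18–19: snow snow
  position 19–20: snow snow

6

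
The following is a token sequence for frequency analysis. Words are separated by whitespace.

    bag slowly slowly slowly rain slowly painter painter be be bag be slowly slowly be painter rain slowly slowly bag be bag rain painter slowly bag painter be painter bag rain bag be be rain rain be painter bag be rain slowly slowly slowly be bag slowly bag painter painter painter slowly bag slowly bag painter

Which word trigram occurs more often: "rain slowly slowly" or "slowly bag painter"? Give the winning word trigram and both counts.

"rain slowly slowly": 2 occurrences
"slowly bag painter": 3 occurrences

"slowly bag painter" (3 vs 2)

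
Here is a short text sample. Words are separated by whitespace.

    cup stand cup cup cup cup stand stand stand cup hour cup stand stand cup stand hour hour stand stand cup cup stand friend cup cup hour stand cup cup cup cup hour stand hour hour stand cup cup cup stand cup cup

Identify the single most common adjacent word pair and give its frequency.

Bigram frequencies (highest first):
  cup cup: 11
  stand cup: 7
  cup stand: 6
  stand stand: 4
  hour stand: 4
  cup hour: 3
  … (5 more, each ≤ 2)

"cup cup", 11 times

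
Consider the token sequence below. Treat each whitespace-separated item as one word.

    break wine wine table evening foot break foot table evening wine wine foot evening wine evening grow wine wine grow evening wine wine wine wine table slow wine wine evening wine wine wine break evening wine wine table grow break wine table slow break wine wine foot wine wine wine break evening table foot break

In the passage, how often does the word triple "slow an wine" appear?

0

Scanning the 53 overlapping trigram windows for "slow an wine":
  (none found)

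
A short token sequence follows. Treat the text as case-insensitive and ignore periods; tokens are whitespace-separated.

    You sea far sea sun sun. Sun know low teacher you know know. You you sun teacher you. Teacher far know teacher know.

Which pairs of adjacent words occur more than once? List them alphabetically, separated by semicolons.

Bigram counts meeting the condition (more than once):
  sun sun: 2
  teacher you: 2

sun sun; teacher you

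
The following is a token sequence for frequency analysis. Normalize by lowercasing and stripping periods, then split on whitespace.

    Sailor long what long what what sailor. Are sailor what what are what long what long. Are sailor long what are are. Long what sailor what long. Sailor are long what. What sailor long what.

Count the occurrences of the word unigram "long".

9

Scanning the 35 tokens for "long":
  position 2: long
  position 4: long
  position 14: long
  position 16: long
  position 19: long
  position 23: long
  position 27: long
  position 30: long
  position 34: long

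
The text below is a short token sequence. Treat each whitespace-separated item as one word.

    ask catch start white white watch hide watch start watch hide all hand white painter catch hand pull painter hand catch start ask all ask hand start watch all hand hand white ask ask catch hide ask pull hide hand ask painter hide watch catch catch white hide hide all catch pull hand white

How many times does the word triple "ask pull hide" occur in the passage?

Scanning the 52 overlapping trigram windows for "ask pull hide":
  position 37–39: ask pull hide

1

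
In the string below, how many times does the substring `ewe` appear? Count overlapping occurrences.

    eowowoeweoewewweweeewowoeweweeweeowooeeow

6

Sliding a length-3 window over the 41 characters (39 positions):
  position 7–9: ewe
  position 11–13: ewe
  position 16–18: ewe
  position 25–27: ewe
  position 27–29: ewe
  position 30–32: ewe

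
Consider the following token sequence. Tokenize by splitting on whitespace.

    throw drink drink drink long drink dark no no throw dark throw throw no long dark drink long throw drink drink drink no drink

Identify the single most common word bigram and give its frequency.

Bigram frequencies (highest first):
  drink drink: 4
  throw drink: 2
  drink long: 2
  long drink: 1
  drink dark: 1
  dark no: 1
  … (12 more, each ≤ 1)

"drink drink", 4 times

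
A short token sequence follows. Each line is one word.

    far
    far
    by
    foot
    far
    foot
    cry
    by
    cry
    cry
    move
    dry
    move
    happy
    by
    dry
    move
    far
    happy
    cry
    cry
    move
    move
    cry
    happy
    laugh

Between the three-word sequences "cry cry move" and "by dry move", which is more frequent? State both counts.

"cry cry move" (2 vs 1)

"cry cry move": 2 occurrences
"by dry move": 1 occurrence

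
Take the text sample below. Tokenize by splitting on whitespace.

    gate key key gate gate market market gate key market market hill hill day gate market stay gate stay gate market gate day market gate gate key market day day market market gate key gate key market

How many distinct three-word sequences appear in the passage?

31

37 tokens → 35 trigram windows in total.
Repeated trigrams (each contributes count−1 duplicates):
  gate key market: 3
  market gate key: 2
  market market gate: 2
4 duplicate windows → 35 − 4 = 31 distinct.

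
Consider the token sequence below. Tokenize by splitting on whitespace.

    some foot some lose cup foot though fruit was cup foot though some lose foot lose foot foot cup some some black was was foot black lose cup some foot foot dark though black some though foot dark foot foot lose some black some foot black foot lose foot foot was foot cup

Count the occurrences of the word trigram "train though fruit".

0

Scanning the 51 overlapping trigram windows for "train though fruit":
  (none found)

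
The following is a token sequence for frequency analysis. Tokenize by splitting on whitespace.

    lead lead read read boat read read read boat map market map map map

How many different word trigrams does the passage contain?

14 tokens → 12 trigram windows in total.
Repeated trigrams (each contributes count−1 duplicates):
  read read boat: 2
1 duplicate windows → 12 − 1 = 11 distinct.

11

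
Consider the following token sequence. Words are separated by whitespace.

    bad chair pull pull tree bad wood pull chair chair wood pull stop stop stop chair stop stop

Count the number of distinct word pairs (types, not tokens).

14

18 tokens → 17 bigram windows in total.
Repeated bigrams (each contributes count−1 duplicates):
  stop stop: 3
  wood pull: 2
3 duplicate windows → 17 − 3 = 14 distinct.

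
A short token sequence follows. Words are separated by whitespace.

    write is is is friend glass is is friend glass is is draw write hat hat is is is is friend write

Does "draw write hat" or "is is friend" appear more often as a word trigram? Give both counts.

"is is friend" (3 vs 1)

"draw write hat": 1 occurrence
"is is friend": 3 occurrences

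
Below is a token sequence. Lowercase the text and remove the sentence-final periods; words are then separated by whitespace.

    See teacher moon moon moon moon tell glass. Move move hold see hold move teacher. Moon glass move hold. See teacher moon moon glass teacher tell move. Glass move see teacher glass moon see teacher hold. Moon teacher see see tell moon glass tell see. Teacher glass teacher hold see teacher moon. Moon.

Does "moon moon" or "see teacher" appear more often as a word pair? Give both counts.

"moon moon": 5 occurrences
"see teacher": 6 occurrences

"see teacher" (6 vs 5)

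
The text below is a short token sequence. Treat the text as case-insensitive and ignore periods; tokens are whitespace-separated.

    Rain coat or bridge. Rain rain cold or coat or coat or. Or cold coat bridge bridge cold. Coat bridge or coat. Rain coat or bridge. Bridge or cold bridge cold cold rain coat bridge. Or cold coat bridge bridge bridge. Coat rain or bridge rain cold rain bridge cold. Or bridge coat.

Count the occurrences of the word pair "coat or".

Scanning the 52 overlapping bigram windows for "coat or":
  position 2–3: coat or
  position 9–10: coat or
  position 11–12: coat or
  position 24–25: coat or

4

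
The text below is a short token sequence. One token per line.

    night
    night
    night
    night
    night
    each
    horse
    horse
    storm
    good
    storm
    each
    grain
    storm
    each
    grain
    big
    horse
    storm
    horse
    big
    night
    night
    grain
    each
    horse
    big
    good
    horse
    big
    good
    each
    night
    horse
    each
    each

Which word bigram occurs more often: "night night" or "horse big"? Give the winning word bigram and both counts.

"night night": 5 occurrences
"horse big": 3 occurrences

"night night" (5 vs 3)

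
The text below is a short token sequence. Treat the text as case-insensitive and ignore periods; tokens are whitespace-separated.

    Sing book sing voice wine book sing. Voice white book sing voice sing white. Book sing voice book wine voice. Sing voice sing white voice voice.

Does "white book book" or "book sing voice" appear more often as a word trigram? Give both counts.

"book sing voice" (4 vs 0)

"white book book": 0 occurrences
"book sing voice": 4 occurrences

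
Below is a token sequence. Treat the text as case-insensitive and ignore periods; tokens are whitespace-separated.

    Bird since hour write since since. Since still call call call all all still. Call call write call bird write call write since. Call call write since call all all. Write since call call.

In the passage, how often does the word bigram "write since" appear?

4

Scanning the 33 overlapping bigram windows for "write since":
  position 4–5: write since
  position 22–23: write since
  position 26–27: write since
  position 31–32: write since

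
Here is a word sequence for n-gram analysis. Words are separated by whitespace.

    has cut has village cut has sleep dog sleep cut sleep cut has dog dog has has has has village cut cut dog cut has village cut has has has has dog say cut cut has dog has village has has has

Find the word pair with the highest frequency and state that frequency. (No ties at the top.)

Bigram frequencies (highest first):
  has has: 8
  cut has: 6
  has village: 4
  village cut: 3
  has dog: 3
  sleep cut: 2
  … (13 more, each ≤ 2)

"has has", 8 times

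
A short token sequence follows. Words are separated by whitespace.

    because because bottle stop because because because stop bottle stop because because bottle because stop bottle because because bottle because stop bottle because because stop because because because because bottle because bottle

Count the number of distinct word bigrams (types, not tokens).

32 tokens → 31 bigram windows in total.
Repeated bigrams (each contributes count−1 duplicates):
  because because: 9
  because bottle: 5
  bottle because: 5
  because stop: 4
  stop because: 3
  stop bottle: 3
  bottle stop: 2
24 duplicate windows → 31 − 24 = 7 distinct.

7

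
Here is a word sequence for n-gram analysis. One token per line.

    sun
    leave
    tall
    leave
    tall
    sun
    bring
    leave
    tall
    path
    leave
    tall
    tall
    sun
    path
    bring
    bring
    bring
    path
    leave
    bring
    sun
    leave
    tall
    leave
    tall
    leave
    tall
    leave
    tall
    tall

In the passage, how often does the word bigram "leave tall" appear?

Scanning the 30 overlapping bigram windows for "leave tall":
  position 2–3: leave tall
  position 4–5: leave tall
  position 8–9: leave tall
  position 11–12: leave tall
  position 23–24: leave tall
  position 25–26: leave tall
  position 27–28: leave tall
  position 29–30: leave tall

8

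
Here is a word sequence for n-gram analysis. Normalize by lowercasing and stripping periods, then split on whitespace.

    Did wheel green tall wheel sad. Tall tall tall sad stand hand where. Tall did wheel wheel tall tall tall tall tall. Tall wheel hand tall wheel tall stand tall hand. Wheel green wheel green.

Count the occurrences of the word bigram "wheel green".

3

Scanning the 34 overlapping bigram windows for "wheel green":
  position 2–3: wheel green
  position 32–33: wheel green
  position 34–35: wheel green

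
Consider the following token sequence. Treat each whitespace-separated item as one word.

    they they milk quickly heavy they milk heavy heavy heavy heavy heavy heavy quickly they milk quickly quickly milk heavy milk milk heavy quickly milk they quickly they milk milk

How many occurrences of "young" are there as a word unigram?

0

Scanning the 30 tokens for "young":
  (none found)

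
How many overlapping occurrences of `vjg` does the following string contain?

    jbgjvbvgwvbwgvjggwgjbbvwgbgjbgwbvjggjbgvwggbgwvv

2

Sliding a length-3 window over the 48 characters (46 positions):
  position 14–16: vjg
  position 33–35: vjg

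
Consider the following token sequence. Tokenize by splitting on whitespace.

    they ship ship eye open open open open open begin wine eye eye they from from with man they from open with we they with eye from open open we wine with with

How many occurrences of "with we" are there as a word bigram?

Scanning the 32 overlapping bigram windows for "with we":
  position 22–23: with we

1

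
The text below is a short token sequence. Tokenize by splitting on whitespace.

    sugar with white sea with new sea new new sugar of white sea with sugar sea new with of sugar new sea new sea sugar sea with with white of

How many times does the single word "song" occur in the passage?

Scanning the 30 tokens for "song":
  (none found)

0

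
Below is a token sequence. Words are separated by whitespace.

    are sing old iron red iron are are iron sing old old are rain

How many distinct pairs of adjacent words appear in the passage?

12

14 tokens → 13 bigram windows in total.
Repeated bigrams (each contributes count−1 duplicates):
  sing old: 2
1 duplicate windows → 13 − 1 = 12 distinct.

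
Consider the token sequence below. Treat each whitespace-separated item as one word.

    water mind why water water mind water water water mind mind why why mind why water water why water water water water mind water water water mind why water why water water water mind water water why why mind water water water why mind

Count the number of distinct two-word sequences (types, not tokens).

44 tokens → 43 bigram windows in total.
Repeated bigrams (each contributes count−1 duplicates):
  water water: 14
  water mind: 6
  why water: 5
  mind water: 4
  mind why: 4
  water why: 4
  why mind: 3
  why why: 2
34 duplicate windows → 43 − 34 = 9 distinct.

9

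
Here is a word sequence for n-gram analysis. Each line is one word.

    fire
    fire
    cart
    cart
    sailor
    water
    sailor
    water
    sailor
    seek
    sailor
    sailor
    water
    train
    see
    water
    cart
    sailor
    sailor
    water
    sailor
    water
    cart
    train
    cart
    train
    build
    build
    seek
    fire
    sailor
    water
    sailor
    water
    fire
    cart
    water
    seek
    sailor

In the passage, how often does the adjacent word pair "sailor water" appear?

7

Scanning the 38 overlapping bigram windows for "sailor water":
  position 5–6: sailor water
  position 7–8: sailor water
  position 12–13: sailor water
  position 19–20: sailor water
  position 21–22: sailor water
  position 31–32: sailor water
  position 33–34: sailor water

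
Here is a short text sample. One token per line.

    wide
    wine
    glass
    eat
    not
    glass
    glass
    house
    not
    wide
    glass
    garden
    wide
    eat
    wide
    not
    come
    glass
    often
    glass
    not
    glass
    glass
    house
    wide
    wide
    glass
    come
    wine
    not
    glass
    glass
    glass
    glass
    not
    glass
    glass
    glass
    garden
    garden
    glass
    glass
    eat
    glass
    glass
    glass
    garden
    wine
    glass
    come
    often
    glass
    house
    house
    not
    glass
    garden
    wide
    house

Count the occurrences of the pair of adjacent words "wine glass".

2

Scanning the 58 overlapping bigram windows for "wine glass":
  position 2–3: wine glass
  position 48–49: wine glass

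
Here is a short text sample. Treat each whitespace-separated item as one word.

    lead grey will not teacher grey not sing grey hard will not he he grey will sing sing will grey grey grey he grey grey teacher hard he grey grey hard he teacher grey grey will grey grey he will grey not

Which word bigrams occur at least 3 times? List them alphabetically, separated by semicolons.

grey grey; grey will; he grey; will grey

Bigram counts meeting the condition (at least 3 times):
  grey grey: 6
  grey will: 3
  he grey: 3
  will grey: 3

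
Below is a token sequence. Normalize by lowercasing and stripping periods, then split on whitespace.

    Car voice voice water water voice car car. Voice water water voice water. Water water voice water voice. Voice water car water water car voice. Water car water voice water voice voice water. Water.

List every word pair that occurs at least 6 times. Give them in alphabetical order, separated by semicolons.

Bigram counts meeting the condition (at least 6 times):
  voice water: 8
  water voice: 6
  water water: 6

voice water; water voice; water water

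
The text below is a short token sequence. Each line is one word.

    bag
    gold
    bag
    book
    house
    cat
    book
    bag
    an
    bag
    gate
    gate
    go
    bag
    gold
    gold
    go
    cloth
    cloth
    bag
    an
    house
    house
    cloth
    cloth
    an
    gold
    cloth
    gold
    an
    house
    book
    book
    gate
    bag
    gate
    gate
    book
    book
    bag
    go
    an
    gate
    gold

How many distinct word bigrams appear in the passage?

44 tokens → 43 bigram windows in total.
Repeated bigrams (each contributes count−1 duplicates):
  an house: 2
  bag an: 2
  bag gate: 2
  bag gold: 2
  book bag: 2
  book book: 2
  cloth cloth: 2
  gate gate: 2
8 duplicate windows → 43 − 8 = 35 distinct.

35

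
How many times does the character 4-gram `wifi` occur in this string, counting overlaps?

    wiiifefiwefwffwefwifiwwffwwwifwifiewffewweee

2

Sliding a length-4 window over the 44 characters (41 positions):
  position 18–21: wifi
  position 31–34: wifi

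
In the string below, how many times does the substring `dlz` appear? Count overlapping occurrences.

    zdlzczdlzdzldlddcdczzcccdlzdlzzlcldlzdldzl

Sliding a length-3 window over the 42 characters (40 positions):
  position 2–4: dlz
  position 7–9: dlz
  position 25–27: dlz
  position 28–30: dlz
  position 35–37: dlz

5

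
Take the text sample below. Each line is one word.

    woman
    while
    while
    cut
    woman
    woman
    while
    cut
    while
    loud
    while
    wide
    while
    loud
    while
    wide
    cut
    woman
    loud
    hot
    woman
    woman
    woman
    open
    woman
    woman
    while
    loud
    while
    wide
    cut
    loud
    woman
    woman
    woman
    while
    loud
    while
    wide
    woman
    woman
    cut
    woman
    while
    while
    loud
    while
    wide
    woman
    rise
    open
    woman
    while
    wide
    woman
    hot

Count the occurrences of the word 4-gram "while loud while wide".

Scanning the 53 overlapping 4-gram windows for "while loud while wide":
  position 9–12: while loud while wide
  position 13–16: while loud while wide
  position 27–30: while loud while wide
  position 36–39: while loud while wide
  position 45–48: while loud while wide

5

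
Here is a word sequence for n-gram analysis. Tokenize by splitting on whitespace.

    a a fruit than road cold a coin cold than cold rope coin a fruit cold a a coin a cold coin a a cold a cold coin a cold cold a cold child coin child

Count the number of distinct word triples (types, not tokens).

36 tokens → 34 trigram windows in total.
Repeated trigrams (each contributes count−1 duplicates):
  a cold coin: 2
  coin a cold: 2
  cold a cold: 2
  cold coin a: 2
4 duplicate windows → 34 − 4 = 30 distinct.

30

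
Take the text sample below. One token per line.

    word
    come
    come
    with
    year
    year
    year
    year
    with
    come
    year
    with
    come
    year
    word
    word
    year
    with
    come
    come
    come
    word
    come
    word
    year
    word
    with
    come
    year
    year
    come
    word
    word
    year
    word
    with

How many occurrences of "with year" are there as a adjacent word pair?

1

Scanning the 35 overlapping bigram windows for "with year":
  position 4–5: with year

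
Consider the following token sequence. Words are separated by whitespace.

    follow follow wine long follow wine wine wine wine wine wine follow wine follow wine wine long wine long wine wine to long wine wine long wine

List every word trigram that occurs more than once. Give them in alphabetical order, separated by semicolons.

Trigram counts meeting the condition (more than once):
  follow wine wine: 2
  long wine wine: 2
  wine follow wine: 2
  wine long wine: 3
  wine wine long: 2
  wine wine wine: 4

follow wine wine; long wine wine; wine follow wine; wine long wine; wine wine long; wine wine wine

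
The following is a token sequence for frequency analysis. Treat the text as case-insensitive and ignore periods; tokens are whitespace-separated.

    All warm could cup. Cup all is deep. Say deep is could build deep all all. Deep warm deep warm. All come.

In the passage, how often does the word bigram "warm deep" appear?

Scanning the 21 overlapping bigram windows for "warm deep":
  position 18–19: warm deep

1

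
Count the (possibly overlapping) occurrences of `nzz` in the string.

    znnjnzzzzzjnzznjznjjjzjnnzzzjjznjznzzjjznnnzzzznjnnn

Sliding a length-3 window over the 52 characters (50 positions):
  position 5–7: nzz
  position 12–14: nzz
  position 25–27: nzz
  position 35–37: nzz
  position 43–45: nzz

5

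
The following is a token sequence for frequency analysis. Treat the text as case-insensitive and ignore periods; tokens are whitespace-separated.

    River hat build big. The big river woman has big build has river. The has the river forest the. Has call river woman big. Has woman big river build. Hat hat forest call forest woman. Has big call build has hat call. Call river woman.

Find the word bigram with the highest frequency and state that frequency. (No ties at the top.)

Bigram frequencies (highest first):
  river woman: 3
  big river: 2
  woman has: 2
  has big: 2
  build has: 2
  the has: 2
  … (29 more, each ≤ 2)

"river woman", 3 times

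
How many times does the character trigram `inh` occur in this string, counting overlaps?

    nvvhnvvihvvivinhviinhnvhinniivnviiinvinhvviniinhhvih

Sliding a length-3 window over the 52 characters (50 positions):
  position 14–16: inh
  position 19–21: inh
  position 38–40: inh
  position 46–48: inh

4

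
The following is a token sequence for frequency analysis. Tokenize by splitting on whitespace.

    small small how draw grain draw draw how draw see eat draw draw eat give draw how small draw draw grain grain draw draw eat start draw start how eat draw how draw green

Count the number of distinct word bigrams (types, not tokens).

34 tokens → 33 bigram windows in total.
Repeated bigrams (each contributes count−1 duplicates):
  draw draw: 4
  draw how: 3
  how draw: 3
  draw eat: 2
  draw grain: 2
  eat draw: 2
  grain draw: 2
11 duplicate windows → 33 − 11 = 22 distinct.

22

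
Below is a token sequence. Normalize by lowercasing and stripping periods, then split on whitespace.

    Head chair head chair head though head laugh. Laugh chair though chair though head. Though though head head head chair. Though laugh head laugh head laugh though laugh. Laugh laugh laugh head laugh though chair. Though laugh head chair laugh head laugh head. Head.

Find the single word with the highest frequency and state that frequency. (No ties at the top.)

Unigram frequencies (highest first):
  head: 15
  laugh: 13
  though: 9
  chair: 7

"head", 15 times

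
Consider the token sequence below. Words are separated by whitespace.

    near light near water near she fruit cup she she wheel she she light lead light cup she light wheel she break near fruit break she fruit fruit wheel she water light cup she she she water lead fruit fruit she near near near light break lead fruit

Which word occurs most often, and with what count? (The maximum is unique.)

"she", 13 times

Unigram frequencies (highest first):
  she: 13
  near: 7
  fruit: 7
  light: 6
  water: 3
  cup: 3
  … (3 more, each ≤ 3)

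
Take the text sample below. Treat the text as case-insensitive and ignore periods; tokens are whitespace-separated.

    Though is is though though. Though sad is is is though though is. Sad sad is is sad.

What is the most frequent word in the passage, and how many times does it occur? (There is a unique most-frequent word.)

Unigram frequencies (highest first):
  is: 8
  though: 6
  sad: 4

"is", 8 times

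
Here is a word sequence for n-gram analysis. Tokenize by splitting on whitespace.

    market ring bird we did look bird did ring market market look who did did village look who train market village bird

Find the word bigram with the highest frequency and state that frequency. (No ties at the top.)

"look who", 2 times

Bigram frequencies (highest first):
  look who: 2
  market ring: 1
  ring bird: 1
  bird we: 1
  we did: 1
  did look: 1
  … (14 more, each ≤ 1)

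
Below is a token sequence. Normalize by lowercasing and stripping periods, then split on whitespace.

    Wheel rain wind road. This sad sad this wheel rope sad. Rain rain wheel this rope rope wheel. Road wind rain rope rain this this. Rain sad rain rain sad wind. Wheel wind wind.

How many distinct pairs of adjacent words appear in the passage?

30

34 tokens → 33 bigram windows in total.
Repeated bigrams (each contributes count−1 duplicates):
  rain rain: 2
  rain sad: 2
  sad rain: 2
3 duplicate windows → 33 − 3 = 30 distinct.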